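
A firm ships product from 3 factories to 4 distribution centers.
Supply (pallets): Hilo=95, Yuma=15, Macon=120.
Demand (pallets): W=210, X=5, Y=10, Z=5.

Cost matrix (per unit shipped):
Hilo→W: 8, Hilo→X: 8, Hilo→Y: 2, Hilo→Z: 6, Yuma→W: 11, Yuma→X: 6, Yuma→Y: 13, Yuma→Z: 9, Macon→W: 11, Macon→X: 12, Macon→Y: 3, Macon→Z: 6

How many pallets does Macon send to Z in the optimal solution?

5

The minimum-cost plan:
  Hilo→W: 95 pallets
  Yuma→W: 10 pallets
  Yuma→X: 5 pallets
  Macon→W: 105 pallets
  Macon→Y: 10 pallets
  Macon→Z: 5 pallets
Total cost = 2115.
So Macon→Z carries 5 pallets.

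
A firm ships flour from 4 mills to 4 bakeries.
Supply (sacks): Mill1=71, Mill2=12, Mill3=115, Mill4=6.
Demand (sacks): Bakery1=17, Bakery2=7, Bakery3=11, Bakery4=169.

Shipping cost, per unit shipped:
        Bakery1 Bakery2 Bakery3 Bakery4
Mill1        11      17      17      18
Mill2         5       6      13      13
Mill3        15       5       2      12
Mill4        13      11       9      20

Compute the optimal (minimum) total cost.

A cheapest plan:
  Mill1->Bakery1: 5 sacks
  Mill1->Bakery4: 66 sacks
  Mill2->Bakery1: 12 sacks
  Mill3->Bakery2: 1 sacks
  Mill3->Bakery3: 11 sacks
  Mill3->Bakery4: 103 sacks
  Mill4->Bakery2: 6 sacks
Total cost = 2632.
(Supply check: Mill1 ships 71; Mill2 ships 12; Mill3 ships 115; Mill4 ships 6.)

2632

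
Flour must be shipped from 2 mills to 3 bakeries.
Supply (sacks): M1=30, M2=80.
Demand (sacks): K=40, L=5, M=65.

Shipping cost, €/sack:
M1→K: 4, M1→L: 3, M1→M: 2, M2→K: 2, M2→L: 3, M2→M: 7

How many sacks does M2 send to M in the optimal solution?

35

Optimal shipments:
  M1->M: 30 × €2 = €60
  M2->K: 40 × €2 = €80
  M2->L: 5 × €3 = €15
  M2->M: 35 × €7 = €245
Total cost = €400.
So M2→M carries 35 sacks.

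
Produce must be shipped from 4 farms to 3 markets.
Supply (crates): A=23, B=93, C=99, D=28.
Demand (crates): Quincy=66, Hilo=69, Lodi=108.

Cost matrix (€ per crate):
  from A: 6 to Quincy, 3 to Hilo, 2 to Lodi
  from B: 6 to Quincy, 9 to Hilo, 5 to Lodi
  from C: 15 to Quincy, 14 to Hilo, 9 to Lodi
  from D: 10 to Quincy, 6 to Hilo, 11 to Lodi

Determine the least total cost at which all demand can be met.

One minimum-cost allocation:
  A to Hilo: 23 × €3 = €69
  B to Quincy: 66 × €6 = €396
  B to Hilo: 18 × €9 = €162
  B to Lodi: 9 × €5 = €45
  C to Lodi: 99 × €9 = €891
  D to Hilo: 28 × €6 = €168
Total = 69 + 396 + 162 + 45 + 891 + 168 = €1731.

1731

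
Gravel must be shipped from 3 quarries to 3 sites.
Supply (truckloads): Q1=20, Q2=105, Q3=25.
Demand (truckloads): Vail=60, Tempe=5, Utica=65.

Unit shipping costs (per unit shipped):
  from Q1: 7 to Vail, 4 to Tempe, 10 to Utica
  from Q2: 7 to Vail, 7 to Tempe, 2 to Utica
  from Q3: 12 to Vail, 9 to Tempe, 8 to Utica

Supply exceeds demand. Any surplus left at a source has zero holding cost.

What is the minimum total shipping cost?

An optimal shipping plan:
  Q1–Vail: 15 truckloads
  Q1–Tempe: 5 truckloads
  Q2–Vail: 40 truckloads
  Q2–Utica: 65 truckloads
  Q3–Vail: 5 truckloads
Total cost = 595.

595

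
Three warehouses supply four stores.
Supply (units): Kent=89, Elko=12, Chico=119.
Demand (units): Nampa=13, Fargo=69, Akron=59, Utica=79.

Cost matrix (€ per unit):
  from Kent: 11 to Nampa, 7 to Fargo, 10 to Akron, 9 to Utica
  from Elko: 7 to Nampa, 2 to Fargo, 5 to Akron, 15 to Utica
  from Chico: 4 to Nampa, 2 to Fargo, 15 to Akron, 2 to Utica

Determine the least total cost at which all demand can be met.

One minimum-cost allocation:
  Kent->Fargo: 42 × €7 = €294
  Kent->Akron: 47 × €10 = €470
  Elko->Akron: 12 × €5 = €60
  Chico->Nampa: 13 × €4 = €52
  Chico->Fargo: 27 × €2 = €54
  Chico->Utica: 79 × €2 = €158
Total = 294 + 470 + 60 + 52 + 54 + 158 = €1088.
(Supply check: Kent ships 89; Elko ships 12; Chico ships 119.)

1088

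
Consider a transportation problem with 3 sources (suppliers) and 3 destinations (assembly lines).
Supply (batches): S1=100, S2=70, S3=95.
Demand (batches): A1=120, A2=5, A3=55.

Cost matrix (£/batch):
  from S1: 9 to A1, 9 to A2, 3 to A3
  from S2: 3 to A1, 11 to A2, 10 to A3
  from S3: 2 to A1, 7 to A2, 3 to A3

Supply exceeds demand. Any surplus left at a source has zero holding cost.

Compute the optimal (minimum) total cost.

470

Optimal allocation:
  S1→A3: 55 × £3 = £165
  S2→A1: 30 × £3 = £90
  S3→A1: 90 × £2 = £180
  S3→A2: 5 × £7 = £35
Total = 165 + 90 + 180 + 35 = £470.
(Supply check: S1 ships 55; S2 ships 30; S3 ships 95.)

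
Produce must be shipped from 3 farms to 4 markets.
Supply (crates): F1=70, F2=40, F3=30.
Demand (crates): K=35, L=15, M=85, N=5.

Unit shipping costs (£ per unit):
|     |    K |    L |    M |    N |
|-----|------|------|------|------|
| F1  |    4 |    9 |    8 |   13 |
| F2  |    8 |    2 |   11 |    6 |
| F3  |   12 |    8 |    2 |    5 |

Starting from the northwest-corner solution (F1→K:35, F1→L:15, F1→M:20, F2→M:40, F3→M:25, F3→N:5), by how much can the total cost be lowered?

190

Current plan cost = 35·4 + 15·9 + 20·8 + 40·11 + 25·2 + 5·5 = £950.
Optimal plan:
  F1–K: 35 × £4 = £140
  F1–M: 35 × £8 = £280
  F2–L: 15 × £2 = £30
  F2–M: 20 × £11 = £220
  F2–N: 5 × £6 = £30
  F3–M: 30 × £2 = £60
Optimal cost = £760.
Saving = 950 − 760 = £190.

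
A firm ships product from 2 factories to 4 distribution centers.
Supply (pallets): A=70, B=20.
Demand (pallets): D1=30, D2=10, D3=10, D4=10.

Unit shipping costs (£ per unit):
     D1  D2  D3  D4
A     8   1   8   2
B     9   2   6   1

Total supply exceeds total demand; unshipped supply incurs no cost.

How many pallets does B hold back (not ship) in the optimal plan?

0

Minimum-cost shipments:
  A to D1: 30 × £8 = £240
  A to D2: 10 × £1 = £10
  B to D3: 10 × £6 = £60
  B to D4: 10 × £1 = £10
Total cost = £320.
B ships 20 of its 20, leaving 0.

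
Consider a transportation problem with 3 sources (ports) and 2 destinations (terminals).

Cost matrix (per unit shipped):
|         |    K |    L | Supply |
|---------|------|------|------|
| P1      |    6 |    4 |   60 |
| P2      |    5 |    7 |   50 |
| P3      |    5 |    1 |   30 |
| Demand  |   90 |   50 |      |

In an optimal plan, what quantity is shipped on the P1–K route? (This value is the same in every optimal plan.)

Optimal shipments:
  P1 to K: 40 × 6 = 240
  P1 to L: 20 × 4 = 80
  P2 to K: 50 × 5 = 250
  P3 to L: 30 × 1 = 30
Total cost = 600.
So P1→K carries 40 TEU.

40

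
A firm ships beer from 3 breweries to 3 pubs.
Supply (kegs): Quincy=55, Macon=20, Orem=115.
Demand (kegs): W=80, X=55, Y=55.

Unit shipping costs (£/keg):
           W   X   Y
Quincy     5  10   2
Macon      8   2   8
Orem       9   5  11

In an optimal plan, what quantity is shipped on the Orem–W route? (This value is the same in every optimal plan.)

80

The minimum-cost plan:
  Quincy to Y: 55 × £2 = £110
  Macon to X: 20 × £2 = £40
  Orem to W: 80 × £9 = £720
  Orem to X: 35 × £5 = £175
Total cost = £1045.
So Orem→W carries 80 kegs.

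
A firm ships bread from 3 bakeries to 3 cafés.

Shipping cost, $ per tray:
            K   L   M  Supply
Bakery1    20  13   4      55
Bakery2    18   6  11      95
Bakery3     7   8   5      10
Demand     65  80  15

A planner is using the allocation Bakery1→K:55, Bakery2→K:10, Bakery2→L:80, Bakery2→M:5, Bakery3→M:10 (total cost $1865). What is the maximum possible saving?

Current plan cost = 55·20 + 10·18 + 80·6 + 5·11 + 10·5 = $1865.
Optimal plan:
  Bakery1->K: 40 × $20 = $800
  Bakery1->M: 15 × $4 = $60
  Bakery2->K: 15 × $18 = $270
  Bakery2->L: 80 × $6 = $480
  Bakery3->K: 10 × $7 = $70
Optimal cost = $1680.
Saving = 1865 − 1680 = $185.

185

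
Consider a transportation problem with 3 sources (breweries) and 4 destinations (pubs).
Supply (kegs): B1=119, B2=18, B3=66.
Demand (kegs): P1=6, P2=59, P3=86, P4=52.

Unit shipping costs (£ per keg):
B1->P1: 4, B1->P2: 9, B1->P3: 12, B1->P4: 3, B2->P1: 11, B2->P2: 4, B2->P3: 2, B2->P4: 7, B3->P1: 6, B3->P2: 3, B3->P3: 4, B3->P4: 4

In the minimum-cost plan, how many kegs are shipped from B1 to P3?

Optimal shipments:
  B1 to P1: 6 × £4 = £24
  B1 to P2: 59 × £9 = £531
  B1 to P3: 2 × £12 = £24
  B1 to P4: 52 × £3 = £156
  B2 to P3: 18 × £2 = £36
  B3 to P3: 66 × £4 = £264
Total cost = £1035.
So B1→P3 carries 2 kegs.

2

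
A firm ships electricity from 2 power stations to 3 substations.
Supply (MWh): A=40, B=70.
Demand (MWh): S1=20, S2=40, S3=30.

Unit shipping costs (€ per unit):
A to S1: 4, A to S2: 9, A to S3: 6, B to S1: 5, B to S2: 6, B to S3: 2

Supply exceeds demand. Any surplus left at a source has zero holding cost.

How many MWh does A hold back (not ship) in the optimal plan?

An optimal plan:
  A–S1: 20 × €4 = €80
  B–S2: 40 × €6 = €240
  B–S3: 30 × €2 = €60
Total cost = €380.
A ships 20 of its 40, leaving 20.

20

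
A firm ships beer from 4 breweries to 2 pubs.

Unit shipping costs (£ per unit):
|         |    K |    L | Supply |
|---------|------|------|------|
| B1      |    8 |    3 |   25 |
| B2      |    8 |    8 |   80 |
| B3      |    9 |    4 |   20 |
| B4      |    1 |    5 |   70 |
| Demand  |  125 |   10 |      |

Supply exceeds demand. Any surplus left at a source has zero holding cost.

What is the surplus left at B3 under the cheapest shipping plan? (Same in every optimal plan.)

An optimal plan:
  B1 to L: 10 × £3 = £30
  B2 to K: 55 × £8 = £440
  B4 to K: 70 × £1 = £70
Total cost = £540.
B3 ships 0 of its 20, leaving 20.

20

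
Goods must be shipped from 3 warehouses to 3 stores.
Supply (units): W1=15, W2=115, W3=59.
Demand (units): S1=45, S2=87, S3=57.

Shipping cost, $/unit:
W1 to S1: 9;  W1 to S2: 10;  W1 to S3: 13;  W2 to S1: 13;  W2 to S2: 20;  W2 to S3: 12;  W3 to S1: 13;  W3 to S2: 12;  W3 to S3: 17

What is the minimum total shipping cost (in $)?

A cheapest plan:
  W1–S2: 15 × $10 = $150
  W2–S1: 45 × $13 = $585
  W2–S2: 13 × $20 = $260
  W2–S3: 57 × $12 = $684
  W3–S2: 59 × $12 = $708
Total = 150 + 585 + 260 + 684 + 708 = $2387.
(Supply check: W1 ships 15; W2 ships 115; W3 ships 59.)

2387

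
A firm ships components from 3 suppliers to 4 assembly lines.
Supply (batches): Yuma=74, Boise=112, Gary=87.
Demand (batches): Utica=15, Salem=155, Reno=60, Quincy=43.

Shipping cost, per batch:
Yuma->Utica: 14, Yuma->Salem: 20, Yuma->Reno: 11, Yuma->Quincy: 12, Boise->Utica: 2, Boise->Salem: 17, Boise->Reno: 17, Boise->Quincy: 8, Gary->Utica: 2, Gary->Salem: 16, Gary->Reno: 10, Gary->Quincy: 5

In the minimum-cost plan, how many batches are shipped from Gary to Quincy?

43

Solving gives:
  Yuma to Salem: 14 × 20 = 280
  Yuma to Reno: 60 × 11 = 660
  Boise to Utica: 15 × 2 = 30
  Boise to Salem: 97 × 17 = 1649
  Gary to Salem: 44 × 16 = 704
  Gary to Quincy: 43 × 5 = 215
Total cost = 3538.
So Gary→Quincy carries 43 batches.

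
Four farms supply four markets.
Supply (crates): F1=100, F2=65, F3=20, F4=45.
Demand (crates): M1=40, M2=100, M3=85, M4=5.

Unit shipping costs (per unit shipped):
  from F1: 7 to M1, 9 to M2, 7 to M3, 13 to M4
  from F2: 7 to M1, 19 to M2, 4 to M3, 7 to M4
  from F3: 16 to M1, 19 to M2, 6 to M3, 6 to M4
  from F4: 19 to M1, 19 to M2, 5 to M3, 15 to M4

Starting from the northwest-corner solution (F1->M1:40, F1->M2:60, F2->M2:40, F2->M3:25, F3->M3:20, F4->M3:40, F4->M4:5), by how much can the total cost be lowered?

450

Current plan cost = 40·7 + 60·9 + 40·19 + 25·4 + 20·6 + 40·5 + 5·15 = 2075.
Optimal plan:
  F1→M2: 100 × 9 = 900
  F2→M1: 40 × 7 = 280
  F2→M3: 25 × 4 = 100
  F3→M3: 15 × 6 = 90
  F3→M4: 5 × 6 = 30
  F4→M3: 45 × 5 = 225
Optimal cost = 1625.
Saving = 2075 − 1625 = 450.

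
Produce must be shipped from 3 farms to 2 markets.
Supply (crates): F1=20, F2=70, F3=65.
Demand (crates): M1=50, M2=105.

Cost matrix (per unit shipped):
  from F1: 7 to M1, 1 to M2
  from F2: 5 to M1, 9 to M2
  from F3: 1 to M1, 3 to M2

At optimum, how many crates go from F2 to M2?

20

The minimum-cost plan:
  F1->M2: 20 × 1 = 20
  F2->M1: 50 × 5 = 250
  F2->M2: 20 × 9 = 180
  F3->M2: 65 × 3 = 195
Total cost = 645.
So F2→M2 carries 20 crates.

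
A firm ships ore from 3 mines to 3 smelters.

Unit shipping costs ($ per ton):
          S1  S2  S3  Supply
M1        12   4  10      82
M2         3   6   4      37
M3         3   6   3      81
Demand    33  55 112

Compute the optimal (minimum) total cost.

848

A cheapest plan:
  M1→S2: 55 tons
  M1→S3: 27 tons
  M2→S1: 33 tons
  M2→S3: 4 tons
  M3→S3: 81 tons
Total cost = $848.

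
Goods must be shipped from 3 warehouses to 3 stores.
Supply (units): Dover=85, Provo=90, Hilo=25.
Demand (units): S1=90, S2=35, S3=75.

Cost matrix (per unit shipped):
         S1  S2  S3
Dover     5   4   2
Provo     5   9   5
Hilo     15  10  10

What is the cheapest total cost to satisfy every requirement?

890

Optimal allocation:
  Dover to S2: 10 × 4 = 40
  Dover to S3: 75 × 2 = 150
  Provo to S1: 90 × 5 = 450
  Hilo to S2: 25 × 10 = 250
Total = 40 + 150 + 450 + 250 = 890.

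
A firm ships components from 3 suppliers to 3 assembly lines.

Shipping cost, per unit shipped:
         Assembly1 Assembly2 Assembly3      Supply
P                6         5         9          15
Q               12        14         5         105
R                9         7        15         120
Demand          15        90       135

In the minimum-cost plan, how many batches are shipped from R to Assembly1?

The minimum-cost plan:
  P to Assembly3: 15 × 9 = 135
  Q to Assembly3: 105 × 5 = 525
  R to Assembly1: 15 × 9 = 135
  R to Assembly2: 90 × 7 = 630
  R to Assembly3: 15 × 15 = 225
Total cost = 1650.
So R→Assembly1 carries 15 batches.

15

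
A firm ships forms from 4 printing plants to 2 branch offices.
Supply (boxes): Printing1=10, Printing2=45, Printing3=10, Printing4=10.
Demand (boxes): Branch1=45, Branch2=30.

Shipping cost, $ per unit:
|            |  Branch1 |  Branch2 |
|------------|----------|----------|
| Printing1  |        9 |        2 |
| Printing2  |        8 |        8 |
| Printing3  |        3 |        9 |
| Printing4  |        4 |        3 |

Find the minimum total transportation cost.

440

A cheapest plan:
  Printing1→Branch2: 10 × $2 = $20
  Printing2→Branch1: 35 × $8 = $280
  Printing2→Branch2: 10 × $8 = $80
  Printing3→Branch1: 10 × $3 = $30
  Printing4→Branch2: 10 × $3 = $30
Total = 20 + 280 + 80 + 30 + 30 = $440.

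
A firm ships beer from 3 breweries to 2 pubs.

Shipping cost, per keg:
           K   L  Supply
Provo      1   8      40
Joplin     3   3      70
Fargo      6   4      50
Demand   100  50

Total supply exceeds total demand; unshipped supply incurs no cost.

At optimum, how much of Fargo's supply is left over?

10

An optimal plan:
  Provo–K: 40 × 1 = 40
  Joplin–K: 60 × 3 = 180
  Joplin–L: 10 × 3 = 30
  Fargo–L: 40 × 4 = 160
Total cost = 410.
Fargo ships 40 of its 50, leaving 10.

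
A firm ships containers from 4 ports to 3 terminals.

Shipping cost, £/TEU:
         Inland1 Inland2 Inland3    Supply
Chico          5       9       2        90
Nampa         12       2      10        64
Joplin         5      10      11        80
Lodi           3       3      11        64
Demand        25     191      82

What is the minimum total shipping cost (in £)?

1231

A cheapest plan:
  Chico->Inland2: 8 × £9 = £72
  Chico->Inland3: 82 × £2 = £164
  Nampa->Inland2: 64 × £2 = £128
  Joplin->Inland1: 25 × £5 = £125
  Joplin->Inland2: 55 × £10 = £550
  Lodi->Inland2: 64 × £3 = £192
Total = 72 + 164 + 128 + 125 + 550 + 192 = £1231.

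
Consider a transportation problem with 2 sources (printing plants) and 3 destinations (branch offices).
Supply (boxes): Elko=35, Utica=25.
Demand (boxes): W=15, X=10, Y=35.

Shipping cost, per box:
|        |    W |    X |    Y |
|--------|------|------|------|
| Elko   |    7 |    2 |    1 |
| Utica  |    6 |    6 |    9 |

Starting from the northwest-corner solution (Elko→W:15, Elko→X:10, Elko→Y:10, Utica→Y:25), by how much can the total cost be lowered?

Current plan cost = 15·7 + 10·2 + 10·1 + 25·9 = 360.
Optimal plan:
  Elko to Y: 35 × 1 = 35
  Utica to W: 15 × 6 = 90
  Utica to X: 10 × 6 = 60
Optimal cost = 185.
Saving = 360 − 185 = 175.

175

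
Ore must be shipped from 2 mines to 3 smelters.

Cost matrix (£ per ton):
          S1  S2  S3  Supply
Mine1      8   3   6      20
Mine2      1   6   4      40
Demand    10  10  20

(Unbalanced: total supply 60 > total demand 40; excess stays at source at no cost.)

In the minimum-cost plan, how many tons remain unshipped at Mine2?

10

Minimum-cost shipments:
  Mine1 to S2: 10 tons
  Mine2 to S1: 10 tons
  Mine2 to S3: 20 tons
Total cost = £120.
Mine2 ships 30 of its 40, leaving 10.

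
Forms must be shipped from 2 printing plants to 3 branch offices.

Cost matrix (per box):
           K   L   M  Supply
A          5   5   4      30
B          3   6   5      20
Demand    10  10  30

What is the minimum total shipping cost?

An optimal shipping plan:
  A–L: 10 × 5 = 50
  A–M: 20 × 4 = 80
  B–K: 10 × 3 = 30
  B–M: 10 × 5 = 50
Total = 50 + 80 + 30 + 50 = 210.
(Supply check: A ships 30; B ships 20.)

210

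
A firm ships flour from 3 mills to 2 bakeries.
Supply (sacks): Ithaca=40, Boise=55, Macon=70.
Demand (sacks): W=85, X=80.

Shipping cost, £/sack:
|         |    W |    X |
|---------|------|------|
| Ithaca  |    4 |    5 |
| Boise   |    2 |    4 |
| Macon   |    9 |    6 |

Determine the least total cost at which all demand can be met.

An optimal shipping plan:
  Ithaca→W: 30 × £4 = £120
  Ithaca→X: 10 × £5 = £50
  Boise→W: 55 × £2 = £110
  Macon→X: 70 × £6 = £420
Total = 120 + 50 + 110 + 420 = £700.

700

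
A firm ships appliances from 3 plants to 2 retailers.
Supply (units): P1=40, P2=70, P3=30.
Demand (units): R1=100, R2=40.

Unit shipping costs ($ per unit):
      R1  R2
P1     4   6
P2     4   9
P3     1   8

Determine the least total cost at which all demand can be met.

550

Optimal allocation:
  P1→R2: 40 × $6 = $240
  P2→R1: 70 × $4 = $280
  P3→R1: 30 × $1 = $30
Total = 240 + 280 + 30 = $550.
(Supply check: P1 ships 40; P2 ships 70; P3 ships 30.)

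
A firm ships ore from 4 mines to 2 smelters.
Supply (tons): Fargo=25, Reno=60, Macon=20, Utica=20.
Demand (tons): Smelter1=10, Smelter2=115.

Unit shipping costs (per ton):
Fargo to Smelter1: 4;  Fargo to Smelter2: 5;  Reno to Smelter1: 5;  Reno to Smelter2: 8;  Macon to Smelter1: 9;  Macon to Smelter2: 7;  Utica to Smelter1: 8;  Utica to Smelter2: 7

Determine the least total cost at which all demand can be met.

A cheapest plan:
  Fargo–Smelter2: 25 tons
  Reno–Smelter1: 10 tons
  Reno–Smelter2: 50 tons
  Macon–Smelter2: 20 tons
  Utica–Smelter2: 20 tons
Total cost = 855.

855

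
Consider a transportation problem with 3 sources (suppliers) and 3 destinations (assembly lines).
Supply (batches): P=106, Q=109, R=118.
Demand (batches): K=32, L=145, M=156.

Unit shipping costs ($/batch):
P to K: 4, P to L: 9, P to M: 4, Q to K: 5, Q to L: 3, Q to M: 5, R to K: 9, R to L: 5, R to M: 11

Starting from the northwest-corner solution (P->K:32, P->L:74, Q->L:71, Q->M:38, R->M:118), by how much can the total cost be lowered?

Current plan cost = 32·4 + 74·9 + 71·3 + 38·5 + 118·11 = $2495.
Optimal plan:
  P–M: 106 batches
  Q–K: 32 batches
  Q–L: 27 batches
  Q–M: 50 batches
  R–L: 118 batches
Optimal cost = $1505.
Saving = 2495 − 1505 = $990.

990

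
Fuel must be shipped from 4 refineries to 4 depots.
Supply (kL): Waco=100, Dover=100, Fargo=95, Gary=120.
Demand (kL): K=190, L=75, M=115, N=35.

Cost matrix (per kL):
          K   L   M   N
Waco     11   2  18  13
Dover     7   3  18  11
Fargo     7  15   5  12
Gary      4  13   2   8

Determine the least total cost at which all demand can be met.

2130

A cheapest plan:
  Waco–L: 75 × 2 = 150
  Waco–N: 25 × 13 = 325
  Dover–K: 90 × 7 = 630
  Dover–N: 10 × 11 = 110
  Fargo–K: 95 × 7 = 665
  Gary–K: 5 × 4 = 20
  Gary–M: 115 × 2 = 230
Total = 150 + 325 + 630 + 110 + 665 + 20 + 230 = 2130.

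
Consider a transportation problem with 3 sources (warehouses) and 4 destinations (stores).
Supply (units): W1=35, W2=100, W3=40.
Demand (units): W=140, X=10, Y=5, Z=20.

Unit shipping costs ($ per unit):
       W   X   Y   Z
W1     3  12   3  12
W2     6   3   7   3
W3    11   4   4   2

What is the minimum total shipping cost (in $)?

860

An optimal shipping plan:
  W1->W: 35 × $3 = $105
  W2->W: 100 × $6 = $600
  W3->W: 5 × $11 = $55
  W3->X: 10 × $4 = $40
  W3->Y: 5 × $4 = $20
  W3->Z: 20 × $2 = $40
Total = 105 + 600 + 55 + 40 + 20 + 40 = $860.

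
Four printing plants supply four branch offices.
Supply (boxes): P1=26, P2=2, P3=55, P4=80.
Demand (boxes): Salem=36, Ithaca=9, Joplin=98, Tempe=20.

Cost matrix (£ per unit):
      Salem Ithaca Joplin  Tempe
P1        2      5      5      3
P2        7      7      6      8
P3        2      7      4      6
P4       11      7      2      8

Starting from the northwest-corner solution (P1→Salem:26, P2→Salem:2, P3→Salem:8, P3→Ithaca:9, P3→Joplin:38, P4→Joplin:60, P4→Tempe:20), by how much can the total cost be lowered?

162

Current plan cost = 26·2 + 2·7 + 8·2 + 9·7 + 38·4 + 60·2 + 20·8 = £577.
Optimal plan:
  P1->Ithaca: 6 × £5 = £30
  P1->Tempe: 20 × £3 = £60
  P2->Ithaca: 2 × £7 = £14
  P3->Salem: 36 × £2 = £72
  P3->Ithaca: 1 × £7 = £7
  P3->Joplin: 18 × £4 = £72
  P4->Joplin: 80 × £2 = £160
Optimal cost = £415.
Saving = 577 − 415 = £162.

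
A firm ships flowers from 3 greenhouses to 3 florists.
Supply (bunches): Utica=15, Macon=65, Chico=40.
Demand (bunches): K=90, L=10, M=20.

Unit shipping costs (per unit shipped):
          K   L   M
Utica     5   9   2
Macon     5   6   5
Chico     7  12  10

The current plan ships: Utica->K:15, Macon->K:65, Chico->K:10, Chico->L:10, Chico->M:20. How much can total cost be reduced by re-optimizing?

145

Current plan cost = 15·5 + 65·5 + 10·7 + 10·12 + 20·10 = 790.
Optimal plan:
  Utica->M: 15 × 2 = 30
  Macon->K: 50 × 5 = 250
  Macon->L: 10 × 6 = 60
  Macon->M: 5 × 5 = 25
  Chico->K: 40 × 7 = 280
Optimal cost = 645.
Saving = 790 − 645 = 145.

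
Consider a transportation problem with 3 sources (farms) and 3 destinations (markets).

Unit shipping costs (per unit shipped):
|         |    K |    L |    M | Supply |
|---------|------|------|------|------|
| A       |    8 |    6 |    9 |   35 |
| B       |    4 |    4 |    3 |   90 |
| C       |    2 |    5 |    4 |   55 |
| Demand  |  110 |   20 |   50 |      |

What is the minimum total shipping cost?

An optimal shipping plan:
  A->K: 15 × 8 = 120
  A->L: 20 × 6 = 120
  B->K: 40 × 4 = 160
  B->M: 50 × 3 = 150
  C->K: 55 × 2 = 110
Total = 120 + 120 + 160 + 150 + 110 = 660.

660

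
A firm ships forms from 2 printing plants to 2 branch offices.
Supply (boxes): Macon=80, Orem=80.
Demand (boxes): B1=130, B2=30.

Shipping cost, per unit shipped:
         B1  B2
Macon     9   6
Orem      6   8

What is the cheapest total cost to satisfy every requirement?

1110

An optimal shipping plan:
  Macon to B1: 50 × 9 = 450
  Macon to B2: 30 × 6 = 180
  Orem to B1: 80 × 6 = 480
Total = 450 + 180 + 480 = 1110.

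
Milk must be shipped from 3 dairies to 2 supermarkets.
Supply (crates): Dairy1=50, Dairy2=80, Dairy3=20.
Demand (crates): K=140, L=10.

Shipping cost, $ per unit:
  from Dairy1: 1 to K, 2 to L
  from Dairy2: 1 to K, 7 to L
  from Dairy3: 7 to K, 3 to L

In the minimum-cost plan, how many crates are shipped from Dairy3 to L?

10

The minimum-cost plan:
  Dairy1–K: 50 × $1 = $50
  Dairy2–K: 80 × $1 = $80
  Dairy3–K: 10 × $7 = $70
  Dairy3–L: 10 × $3 = $30
Total cost = $230.
So Dairy3→L carries 10 crates.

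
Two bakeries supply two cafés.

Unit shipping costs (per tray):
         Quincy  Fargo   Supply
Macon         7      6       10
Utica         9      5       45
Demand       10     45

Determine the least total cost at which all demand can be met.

A cheapest plan:
  Macon→Quincy: 10 × 7 = 70
  Utica→Fargo: 45 × 5 = 225
Total = 70 + 225 = 295.

295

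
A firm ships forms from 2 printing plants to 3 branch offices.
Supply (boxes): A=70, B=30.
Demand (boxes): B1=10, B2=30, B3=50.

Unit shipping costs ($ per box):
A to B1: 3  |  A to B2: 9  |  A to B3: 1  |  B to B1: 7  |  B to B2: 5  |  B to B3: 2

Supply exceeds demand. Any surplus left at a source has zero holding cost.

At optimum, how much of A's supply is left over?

An optimal plan:
  A–B1: 10 × $3 = $30
  A–B3: 50 × $1 = $50
  B–B2: 30 × $5 = $150
Total cost = $230.
A ships 60 of its 70, leaving 10.

10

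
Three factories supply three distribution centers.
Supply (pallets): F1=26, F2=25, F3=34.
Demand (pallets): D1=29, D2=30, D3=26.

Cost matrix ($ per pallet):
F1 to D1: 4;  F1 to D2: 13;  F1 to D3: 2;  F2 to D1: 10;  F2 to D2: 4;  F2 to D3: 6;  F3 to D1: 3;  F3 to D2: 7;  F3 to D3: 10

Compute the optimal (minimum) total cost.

Optimal allocation:
  F1–D3: 26 × $2 = $52
  F2–D2: 25 × $4 = $100
  F3–D1: 29 × $3 = $87
  F3–D2: 5 × $7 = $35
Total = 52 + 100 + 87 + 35 = $274.
(Supply check: F1 ships 26; F2 ships 25; F3 ships 34.)

274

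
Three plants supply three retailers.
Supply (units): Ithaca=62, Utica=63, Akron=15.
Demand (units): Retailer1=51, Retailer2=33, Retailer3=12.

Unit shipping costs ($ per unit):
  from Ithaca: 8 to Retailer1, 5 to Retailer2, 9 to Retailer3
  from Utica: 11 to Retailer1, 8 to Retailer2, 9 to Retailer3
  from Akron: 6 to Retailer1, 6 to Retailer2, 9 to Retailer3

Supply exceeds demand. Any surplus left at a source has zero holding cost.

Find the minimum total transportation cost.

672

A cheapest plan:
  Ithaca–Retailer1: 29 × $8 = $232
  Ithaca–Retailer2: 33 × $5 = $165
  Utica–Retailer1: 7 × $11 = $77
  Utica–Retailer3: 12 × $9 = $108
  Akron–Retailer1: 15 × $6 = $90
Total = 232 + 165 + 77 + 108 + 90 = $672.
(Supply check: Ithaca ships 62; Utica ships 19; Akron ships 15.)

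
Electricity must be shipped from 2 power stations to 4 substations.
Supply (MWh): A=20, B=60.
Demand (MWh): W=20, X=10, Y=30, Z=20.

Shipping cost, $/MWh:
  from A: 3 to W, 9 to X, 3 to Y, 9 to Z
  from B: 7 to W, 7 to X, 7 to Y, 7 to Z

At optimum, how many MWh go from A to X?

The minimum-cost plan:
  A→Y: 20 MWh
  B→W: 20 MWh
  B→X: 10 MWh
  B→Y: 10 MWh
  B→Z: 20 MWh
Total cost = $480.
The route A→X is not used.

0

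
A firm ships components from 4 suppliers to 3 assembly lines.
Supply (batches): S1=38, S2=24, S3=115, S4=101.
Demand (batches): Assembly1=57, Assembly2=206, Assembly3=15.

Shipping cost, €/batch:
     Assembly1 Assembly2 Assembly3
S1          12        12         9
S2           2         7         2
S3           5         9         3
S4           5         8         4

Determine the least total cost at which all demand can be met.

Optimal allocation:
  S1–Assembly2: 38 × €12 = €456
  S2–Assembly1: 24 × €2 = €48
  S3–Assembly1: 33 × €5 = €165
  S3–Assembly2: 67 × €9 = €603
  S3–Assembly3: 15 × €3 = €45
  S4–Assembly2: 101 × €8 = €808
Total = 456 + 48 + 165 + 603 + 45 + 808 = €2125.

2125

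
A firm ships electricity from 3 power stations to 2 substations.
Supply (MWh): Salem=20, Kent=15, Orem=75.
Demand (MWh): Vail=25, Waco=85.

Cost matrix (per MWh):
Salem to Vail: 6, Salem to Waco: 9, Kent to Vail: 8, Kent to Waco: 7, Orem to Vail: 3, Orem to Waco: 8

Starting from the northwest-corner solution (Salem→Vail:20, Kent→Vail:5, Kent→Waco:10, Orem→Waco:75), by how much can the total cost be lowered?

70

Current plan cost = 20·6 + 5·8 + 10·7 + 75·8 = 830.
Optimal plan:
  Salem→Waco: 20 × 9 = 180
  Kent→Waco: 15 × 7 = 105
  Orem→Vail: 25 × 3 = 75
  Orem→Waco: 50 × 8 = 400
Optimal cost = 760.
Saving = 830 − 760 = 70.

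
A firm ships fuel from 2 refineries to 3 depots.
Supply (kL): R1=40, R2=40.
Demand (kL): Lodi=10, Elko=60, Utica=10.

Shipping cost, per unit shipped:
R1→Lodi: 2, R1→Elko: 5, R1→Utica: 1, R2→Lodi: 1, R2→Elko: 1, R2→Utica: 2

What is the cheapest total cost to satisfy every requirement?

Optimal allocation:
  R1->Lodi: 10 × 2 = 20
  R1->Elko: 20 × 5 = 100
  R1->Utica: 10 × 1 = 10
  R2->Elko: 40 × 1 = 40
Total = 20 + 100 + 10 + 40 = 170.

170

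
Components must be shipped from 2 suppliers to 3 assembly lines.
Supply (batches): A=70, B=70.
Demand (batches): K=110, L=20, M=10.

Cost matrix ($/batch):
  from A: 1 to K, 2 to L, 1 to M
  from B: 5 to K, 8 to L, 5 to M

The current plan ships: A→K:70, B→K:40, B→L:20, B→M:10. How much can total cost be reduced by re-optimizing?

Current plan cost = 70·1 + 40·5 + 20·8 + 10·5 = $480.
Optimal plan:
  A–K: 40 batches
  A–L: 20 batches
  A–M: 10 batches
  B–K: 70 batches
Optimal cost = $440.
Saving = 480 − 440 = $40.

40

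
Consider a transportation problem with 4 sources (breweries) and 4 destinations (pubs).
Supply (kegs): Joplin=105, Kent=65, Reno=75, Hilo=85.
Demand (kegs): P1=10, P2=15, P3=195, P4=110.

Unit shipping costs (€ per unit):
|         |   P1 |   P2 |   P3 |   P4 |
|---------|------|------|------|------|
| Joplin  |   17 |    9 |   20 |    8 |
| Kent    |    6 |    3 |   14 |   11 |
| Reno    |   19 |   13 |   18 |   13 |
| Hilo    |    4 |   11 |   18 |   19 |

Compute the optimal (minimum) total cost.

A cheapest plan:
  Joplin to P4: 105 × €8 = €840
  Kent to P2: 15 × €3 = €45
  Kent to P3: 50 × €14 = €700
  Reno to P3: 70 × €18 = €1260
  Reno to P4: 5 × €13 = €65
  Hilo to P1: 10 × €4 = €40
  Hilo to P3: 75 × €18 = €1350
Total = 840 + 45 + 700 + 1260 + 65 + 40 + 1350 = €4300.

4300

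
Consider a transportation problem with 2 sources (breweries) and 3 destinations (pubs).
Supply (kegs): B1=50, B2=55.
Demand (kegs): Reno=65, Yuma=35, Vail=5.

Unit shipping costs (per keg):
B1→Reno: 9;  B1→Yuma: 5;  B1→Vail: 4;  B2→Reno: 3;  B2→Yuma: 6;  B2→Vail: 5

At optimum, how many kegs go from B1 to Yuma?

35

Optimal shipments:
  B1 to Reno: 10 × 9 = 90
  B1 to Yuma: 35 × 5 = 175
  B1 to Vail: 5 × 4 = 20
  B2 to Reno: 55 × 3 = 165
Total cost = 450.
So B1→Yuma carries 35 kegs.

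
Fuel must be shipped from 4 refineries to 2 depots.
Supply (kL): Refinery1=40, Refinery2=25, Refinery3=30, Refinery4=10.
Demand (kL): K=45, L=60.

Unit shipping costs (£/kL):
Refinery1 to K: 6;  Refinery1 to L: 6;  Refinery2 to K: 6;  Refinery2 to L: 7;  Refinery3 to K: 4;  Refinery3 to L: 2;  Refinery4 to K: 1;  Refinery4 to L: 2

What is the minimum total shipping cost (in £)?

460

An optimal shipping plan:
  Refinery1 to K: 10 kL
  Refinery1 to L: 30 kL
  Refinery2 to K: 25 kL
  Refinery3 to L: 30 kL
  Refinery4 to K: 10 kL
Total cost = £460.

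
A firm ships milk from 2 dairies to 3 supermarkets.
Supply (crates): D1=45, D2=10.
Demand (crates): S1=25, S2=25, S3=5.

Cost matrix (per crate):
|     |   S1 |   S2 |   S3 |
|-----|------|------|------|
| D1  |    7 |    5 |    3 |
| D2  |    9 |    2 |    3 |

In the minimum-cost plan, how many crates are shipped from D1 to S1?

25

Optimal shipments:
  D1→S1: 25 crates
  D1→S2: 15 crates
  D1→S3: 5 crates
  D2→S2: 10 crates
Total cost = 285.
So D1→S1 carries 25 crates.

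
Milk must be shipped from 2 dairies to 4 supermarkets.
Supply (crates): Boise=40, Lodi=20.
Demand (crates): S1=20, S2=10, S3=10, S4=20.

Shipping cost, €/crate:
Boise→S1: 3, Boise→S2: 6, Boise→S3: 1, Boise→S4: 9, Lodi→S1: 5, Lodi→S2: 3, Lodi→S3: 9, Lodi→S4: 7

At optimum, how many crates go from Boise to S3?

10

Solving gives:
  Boise→S1: 20 × €3 = €60
  Boise→S3: 10 × €1 = €10
  Boise→S4: 10 × €9 = €90
  Lodi→S2: 10 × €3 = €30
  Lodi→S4: 10 × €7 = €70
Total cost = €260.
So Boise→S3 carries 10 crates.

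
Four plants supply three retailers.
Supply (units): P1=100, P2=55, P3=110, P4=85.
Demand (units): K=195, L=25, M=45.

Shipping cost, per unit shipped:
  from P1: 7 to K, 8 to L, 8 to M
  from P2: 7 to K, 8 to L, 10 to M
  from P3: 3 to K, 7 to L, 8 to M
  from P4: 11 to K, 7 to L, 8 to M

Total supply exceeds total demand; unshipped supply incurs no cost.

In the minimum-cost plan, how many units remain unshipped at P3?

Minimum-cost shipments:
  P1→K: 85 × 7 = 595
  P1→M: 15 × 8 = 120
  P3→K: 110 × 3 = 330
  P4→L: 25 × 7 = 175
  P4→M: 30 × 8 = 240
Total cost = 1460.
P3 ships 110 of its 110, leaving 0.

0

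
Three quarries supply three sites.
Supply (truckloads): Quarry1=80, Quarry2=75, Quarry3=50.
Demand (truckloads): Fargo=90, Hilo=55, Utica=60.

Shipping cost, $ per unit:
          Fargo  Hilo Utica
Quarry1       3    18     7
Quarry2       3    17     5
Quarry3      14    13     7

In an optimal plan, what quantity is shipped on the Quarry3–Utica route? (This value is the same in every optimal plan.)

0

Solving gives:
  Quarry1→Fargo: 80 × $3 = $240
  Quarry2→Fargo: 10 × $3 = $30
  Quarry2→Hilo: 5 × $17 = $85
  Quarry2→Utica: 60 × $5 = $300
  Quarry3→Hilo: 50 × $13 = $650
Total cost = $1305.
The route Quarry3→Utica is not used.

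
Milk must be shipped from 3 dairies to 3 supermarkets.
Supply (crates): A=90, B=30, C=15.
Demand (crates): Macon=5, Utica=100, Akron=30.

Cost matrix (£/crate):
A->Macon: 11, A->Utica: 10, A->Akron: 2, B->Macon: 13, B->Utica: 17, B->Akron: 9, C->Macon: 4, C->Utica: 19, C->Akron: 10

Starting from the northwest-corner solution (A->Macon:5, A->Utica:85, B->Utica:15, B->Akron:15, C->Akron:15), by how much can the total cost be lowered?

75

Current plan cost = 5·11 + 85·10 + 15·17 + 15·9 + 15·10 = £1445.
Optimal plan:
  A–Utica: 90 × £10 = £900
  B–Utica: 10 × £17 = £170
  B–Akron: 20 × £9 = £180
  C–Macon: 5 × £4 = £20
  C–Akron: 10 × £10 = £100
Optimal cost = £1370.
Saving = 1445 − 1370 = £75.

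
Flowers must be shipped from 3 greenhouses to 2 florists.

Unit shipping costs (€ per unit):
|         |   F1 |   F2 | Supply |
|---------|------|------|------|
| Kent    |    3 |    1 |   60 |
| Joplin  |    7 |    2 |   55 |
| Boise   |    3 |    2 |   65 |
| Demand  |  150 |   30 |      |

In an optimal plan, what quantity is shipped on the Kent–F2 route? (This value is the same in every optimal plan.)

Solving gives:
  Kent→F1: 60 bunches
  Joplin→F1: 25 bunches
  Joplin→F2: 30 bunches
  Boise→F1: 65 bunches
Total cost = €610.
The route Kent→F2 is not used.

0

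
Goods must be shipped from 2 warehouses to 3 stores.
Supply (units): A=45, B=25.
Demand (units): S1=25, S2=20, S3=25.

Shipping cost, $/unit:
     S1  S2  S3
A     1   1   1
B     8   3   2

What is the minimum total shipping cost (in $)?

95

An optimal shipping plan:
  A→S1: 25 × $1 = $25
  A→S2: 20 × $1 = $20
  B→S3: 25 × $2 = $50
Total = 25 + 20 + 50 = $95.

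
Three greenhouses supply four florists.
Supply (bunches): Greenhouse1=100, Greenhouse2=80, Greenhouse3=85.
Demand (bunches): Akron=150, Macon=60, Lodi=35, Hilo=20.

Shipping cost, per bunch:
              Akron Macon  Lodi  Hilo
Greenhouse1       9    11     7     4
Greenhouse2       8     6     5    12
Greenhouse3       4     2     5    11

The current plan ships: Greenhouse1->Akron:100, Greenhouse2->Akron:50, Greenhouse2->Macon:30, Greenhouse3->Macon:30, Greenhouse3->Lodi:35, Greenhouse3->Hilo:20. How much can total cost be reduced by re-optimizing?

380

Current plan cost = 100·9 + 50·8 + 30·6 + 30·2 + 35·5 + 20·11 = 1935.
Optimal plan:
  Greenhouse1→Akron: 80 × 9 = 720
  Greenhouse1→Hilo: 20 × 4 = 80
  Greenhouse2→Akron: 45 × 8 = 360
  Greenhouse2→Lodi: 35 × 5 = 175
  Greenhouse3→Akron: 25 × 4 = 100
  Greenhouse3→Macon: 60 × 2 = 120
Optimal cost = 1555.
Saving = 1935 − 1555 = 380.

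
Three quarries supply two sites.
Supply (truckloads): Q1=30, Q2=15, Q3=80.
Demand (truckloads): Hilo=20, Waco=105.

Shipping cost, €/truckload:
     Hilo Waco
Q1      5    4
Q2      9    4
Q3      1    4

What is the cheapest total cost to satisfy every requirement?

Optimal allocation:
  Q1–Waco: 30 truckloads
  Q2–Waco: 15 truckloads
  Q3–Hilo: 20 truckloads
  Q3–Waco: 60 truckloads
Total cost = €440.
(Supply check: Q1 ships 30; Q2 ships 15; Q3 ships 80.)

440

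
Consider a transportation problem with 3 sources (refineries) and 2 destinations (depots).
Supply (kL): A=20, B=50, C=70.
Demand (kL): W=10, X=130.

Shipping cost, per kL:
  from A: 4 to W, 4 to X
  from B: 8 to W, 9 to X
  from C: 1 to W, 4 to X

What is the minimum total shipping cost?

Optimal allocation:
  A->X: 20 × 4 = 80
  B->X: 50 × 9 = 450
  C->W: 10 × 1 = 10
  C->X: 60 × 4 = 240
Total = 80 + 450 + 10 + 240 = 780.

780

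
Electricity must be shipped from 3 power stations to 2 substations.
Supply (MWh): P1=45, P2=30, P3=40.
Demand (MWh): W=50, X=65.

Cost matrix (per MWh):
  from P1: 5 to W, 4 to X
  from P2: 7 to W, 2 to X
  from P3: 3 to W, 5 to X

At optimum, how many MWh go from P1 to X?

35

The minimum-cost plan:
  P1 to W: 10 × 5 = 50
  P1 to X: 35 × 4 = 140
  P2 to X: 30 × 2 = 60
  P3 to W: 40 × 3 = 120
Total cost = 370.
So P1→X carries 35 MWh.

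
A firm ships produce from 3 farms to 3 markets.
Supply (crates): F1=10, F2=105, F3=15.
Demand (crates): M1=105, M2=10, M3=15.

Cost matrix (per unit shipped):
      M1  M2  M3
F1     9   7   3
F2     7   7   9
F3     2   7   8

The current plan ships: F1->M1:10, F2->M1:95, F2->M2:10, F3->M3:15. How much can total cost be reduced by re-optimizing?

140

Current plan cost = 10·9 + 95·7 + 10·7 + 15·8 = 945.
Optimal plan:
  F1->M3: 10 × 3 = 30
  F2->M1: 90 × 7 = 630
  F2->M2: 10 × 7 = 70
  F2->M3: 5 × 9 = 45
  F3->M1: 15 × 2 = 30
Optimal cost = 805.
Saving = 945 − 805 = 140.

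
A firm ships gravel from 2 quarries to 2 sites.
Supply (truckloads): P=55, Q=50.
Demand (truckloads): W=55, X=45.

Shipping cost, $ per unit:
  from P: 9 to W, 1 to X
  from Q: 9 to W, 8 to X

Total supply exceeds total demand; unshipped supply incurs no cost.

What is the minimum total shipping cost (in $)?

540

An optimal shipping plan:
  P→W: 5 × $9 = $45
  P→X: 45 × $1 = $45
  Q→W: 50 × $9 = $450
Total = 45 + 45 + 450 = $540.
(Supply check: P ships 50; Q ships 50.)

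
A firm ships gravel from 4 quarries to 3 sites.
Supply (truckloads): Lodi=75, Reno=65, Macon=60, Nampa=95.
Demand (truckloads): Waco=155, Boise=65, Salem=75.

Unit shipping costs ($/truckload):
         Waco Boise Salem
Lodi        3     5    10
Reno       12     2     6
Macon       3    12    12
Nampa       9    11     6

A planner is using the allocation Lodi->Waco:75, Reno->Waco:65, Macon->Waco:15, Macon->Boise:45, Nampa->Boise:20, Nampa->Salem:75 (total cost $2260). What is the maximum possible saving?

1095

Current plan cost = 75·3 + 65·12 + 15·3 + 45·12 + 20·11 + 75·6 = $2260.
Optimal plan:
  Lodi->Waco: 75 × $3 = $225
  Reno->Boise: 65 × $2 = $130
  Macon->Waco: 60 × $3 = $180
  Nampa->Waco: 20 × $9 = $180
  Nampa->Salem: 75 × $6 = $450
Optimal cost = $1165.
Saving = 2260 − 1165 = $1095.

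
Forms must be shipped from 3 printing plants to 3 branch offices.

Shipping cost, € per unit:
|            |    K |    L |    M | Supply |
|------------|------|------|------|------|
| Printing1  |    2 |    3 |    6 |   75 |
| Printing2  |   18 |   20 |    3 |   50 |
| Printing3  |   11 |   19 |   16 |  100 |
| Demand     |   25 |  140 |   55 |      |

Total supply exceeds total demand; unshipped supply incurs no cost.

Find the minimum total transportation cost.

1965

A cheapest plan:
  Printing1→L: 75 boxes
  Printing2→M: 50 boxes
  Printing3→K: 25 boxes
  Printing3→L: 65 boxes
  Printing3→M: 5 boxes
Total cost = €1965.
(Supply check: Printing1 ships 75; Printing2 ships 50; Printing3 ships 95.)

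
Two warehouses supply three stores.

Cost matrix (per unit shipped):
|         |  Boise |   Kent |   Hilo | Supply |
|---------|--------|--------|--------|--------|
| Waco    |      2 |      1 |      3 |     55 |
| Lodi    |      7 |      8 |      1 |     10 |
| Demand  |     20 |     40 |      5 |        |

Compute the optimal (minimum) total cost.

110

A cheapest plan:
  Waco–Boise: 15 units
  Waco–Kent: 40 units
  Lodi–Boise: 5 units
  Lodi–Hilo: 5 units
Total cost = 110.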